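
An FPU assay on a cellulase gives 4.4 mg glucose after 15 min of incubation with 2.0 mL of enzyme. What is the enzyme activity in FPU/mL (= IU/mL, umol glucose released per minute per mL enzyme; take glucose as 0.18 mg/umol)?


Activity = glucose_mg / (0.18 mg/umol * V_mL * t_min)
= 4.4 / (0.18 * 2.0 * 15)
= 0.8148 FPU/mL

0.8148 FPU/mL


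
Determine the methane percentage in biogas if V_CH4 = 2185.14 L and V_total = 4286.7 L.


CH4% = V_CH4 / V_total * 100
= 2185.14 / 4286.7 * 100
= 50.9749%

50.9749%


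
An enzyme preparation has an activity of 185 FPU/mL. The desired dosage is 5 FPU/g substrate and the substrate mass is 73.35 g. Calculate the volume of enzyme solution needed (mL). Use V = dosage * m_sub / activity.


V = dosage * m_sub / activity
V = 5 * 73.35 / 185
V = 1.9824 mL

1.9824 mL


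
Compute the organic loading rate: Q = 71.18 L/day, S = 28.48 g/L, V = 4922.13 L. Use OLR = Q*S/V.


OLR = Q * S / V
= 71.18 * 28.48 / 4922.13
= 0.4119 g/L/day

0.4119 g/L/day


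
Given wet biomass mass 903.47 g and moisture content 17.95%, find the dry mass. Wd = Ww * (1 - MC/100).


Wd = Ww * (1 - MC/100)
= 903.47 * (1 - 17.95/100)
= 741.2971 g

741.2971 g


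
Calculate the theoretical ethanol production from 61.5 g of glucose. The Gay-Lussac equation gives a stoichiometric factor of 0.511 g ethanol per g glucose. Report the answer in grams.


Theoretical ethanol yield: m_EtOH = 0.511 * m_glucose
m_EtOH = 0.511 * 61.5 = 31.4265 g

31.4265 g


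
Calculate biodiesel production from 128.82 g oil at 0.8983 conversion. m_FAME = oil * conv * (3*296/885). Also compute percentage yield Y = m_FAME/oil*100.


m_FAME = oil * conv * (3 * 296 / 885) = oil * conv * (888/885)
= 128.82 * 0.8983 * 888 / 885
= 116.1113 g
Y = m_FAME / oil * 100 = conv * (888/885) * 100
= 0.8983 * 888 / 885 * 100
= 90.13%

116.1113 g FAME; Y = 90.13%


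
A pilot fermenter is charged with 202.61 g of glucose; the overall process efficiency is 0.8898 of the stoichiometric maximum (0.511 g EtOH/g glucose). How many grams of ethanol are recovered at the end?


Actual ethanol: m = 0.511 * 202.61 * 0.8898
m = 92.1243 g

92.1243 g


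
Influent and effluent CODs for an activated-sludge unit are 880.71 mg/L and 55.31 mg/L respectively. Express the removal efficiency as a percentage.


eta = (COD_in - COD_out) / COD_in * 100
= (880.71 - 55.31) / 880.71 * 100
= 93.7198%

93.7198%


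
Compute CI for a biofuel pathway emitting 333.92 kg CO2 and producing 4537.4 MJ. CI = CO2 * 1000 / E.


CI = CO2 * 1000 / E
= 333.92 * 1000 / 4537.4
= 73.5928 g CO2/MJ

73.5928 g CO2/MJ


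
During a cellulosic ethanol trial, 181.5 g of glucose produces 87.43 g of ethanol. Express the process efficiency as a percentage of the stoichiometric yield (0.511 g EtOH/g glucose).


Fermentation efficiency = (actual / (0.511 * glucose)) * 100
= (87.43 / (0.511 * 181.5)) * 100
= 94.2677%

94.2677%


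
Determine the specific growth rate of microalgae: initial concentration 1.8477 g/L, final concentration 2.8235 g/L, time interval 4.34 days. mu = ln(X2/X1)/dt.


mu = ln(X2/X1) / dt
= ln(2.8235/1.8477) / 4.34
= 0.0977 per day

0.0977 per day


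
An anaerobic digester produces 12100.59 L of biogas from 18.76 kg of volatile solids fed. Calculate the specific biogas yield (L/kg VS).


Y = V / VS
= 12100.59 / 18.76
= 645.0208 L/kg VS

645.0208 L/kg VS


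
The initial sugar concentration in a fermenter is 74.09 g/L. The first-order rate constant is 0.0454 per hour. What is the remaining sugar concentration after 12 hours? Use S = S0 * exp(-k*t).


S = S0 * exp(-k * t)
S = 74.09 * exp(-0.0454 * 12)
S = 42.9691 g/L

42.9691 g/L


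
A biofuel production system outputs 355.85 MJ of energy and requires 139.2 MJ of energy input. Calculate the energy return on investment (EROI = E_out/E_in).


EROI = E_out / E_in
= 355.85 / 139.2
= 2.5564

2.5564


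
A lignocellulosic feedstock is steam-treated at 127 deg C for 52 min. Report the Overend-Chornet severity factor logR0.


logR0 = log10(t * exp((T - 100) / 14.75))
= log10(52 * exp((127 - 100) / 14.75))
= 2.5110

2.5110


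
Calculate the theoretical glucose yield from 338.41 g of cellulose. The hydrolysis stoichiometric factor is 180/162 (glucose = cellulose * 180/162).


glucose = cellulose * 180/162
= 338.41 * 180/162
= 376.0111 g

376.0111 g


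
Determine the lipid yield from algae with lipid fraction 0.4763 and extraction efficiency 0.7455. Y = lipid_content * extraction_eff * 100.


Y = lipid_content * extraction_eff * 100
= 0.4763 * 0.7455 * 100
= 35.5082%

35.5082%


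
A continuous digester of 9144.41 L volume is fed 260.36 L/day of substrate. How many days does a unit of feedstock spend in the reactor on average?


HRT = V / Q
= 9144.41 / 260.36
= 35.1222 days

35.1222 days


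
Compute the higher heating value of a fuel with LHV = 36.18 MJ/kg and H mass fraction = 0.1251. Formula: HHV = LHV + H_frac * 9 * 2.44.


HHV = LHV + H_frac * 9 * 2.44
= 36.18 + 0.1251 * 9 * 2.44
= 38.9272 MJ/kg

38.9272 MJ/kg


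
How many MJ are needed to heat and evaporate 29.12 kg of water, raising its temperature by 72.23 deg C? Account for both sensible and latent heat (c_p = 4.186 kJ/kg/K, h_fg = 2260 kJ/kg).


E = m_water * (4.186 * dT + 2260) / 1000
= 29.12 * (4.186 * 72.23 + 2260) / 1000
= 74.6158 MJ

74.6158 MJ


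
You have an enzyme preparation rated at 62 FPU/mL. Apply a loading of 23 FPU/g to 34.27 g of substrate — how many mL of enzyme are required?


V = dosage * m_sub / activity
V = 23 * 34.27 / 62
V = 12.7131 mL

12.7131 mL


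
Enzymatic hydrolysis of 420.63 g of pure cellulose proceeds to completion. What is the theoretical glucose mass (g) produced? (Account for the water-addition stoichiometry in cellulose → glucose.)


glucose = cellulose * 180/162
= 420.63 * 180/162
= 467.3667 g

467.3667 g


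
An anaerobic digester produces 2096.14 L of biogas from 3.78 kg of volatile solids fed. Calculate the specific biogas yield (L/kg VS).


Y = V / VS
= 2096.14 / 3.78
= 554.5344 L/kg VS

554.5344 L/kg VS


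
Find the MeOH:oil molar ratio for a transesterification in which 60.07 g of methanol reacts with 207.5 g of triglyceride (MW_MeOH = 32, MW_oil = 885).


Molar ratio = n_MeOH / n_oil = (MeOH/32) / (oil/885) = (MeOH * 885) / (32 * oil)
= (60.07 * 885) / (32 * 207.5)
= 8.0063

8.0063


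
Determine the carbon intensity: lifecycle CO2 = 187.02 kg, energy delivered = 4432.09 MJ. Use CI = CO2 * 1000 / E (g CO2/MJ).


CI = CO2 * 1000 / E
= 187.02 * 1000 / 4432.09
= 42.1968 g CO2/MJ

42.1968 g CO2/MJ


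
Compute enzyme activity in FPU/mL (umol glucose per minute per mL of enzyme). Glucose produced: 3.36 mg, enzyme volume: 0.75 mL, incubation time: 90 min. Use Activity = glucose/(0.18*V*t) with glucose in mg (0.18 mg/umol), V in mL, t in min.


Activity = glucose_mg / (0.18 mg/umol * V_mL * t_min)
= 3.36 / (0.18 * 0.75 * 90)
= 0.2765 FPU/mL

0.2765 FPU/mL


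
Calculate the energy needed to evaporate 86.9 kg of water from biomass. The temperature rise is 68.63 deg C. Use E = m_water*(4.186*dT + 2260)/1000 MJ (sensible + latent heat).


E = m_water * (4.186 * dT + 2260) / 1000
= 86.9 * (4.186 * 68.63 + 2260) / 1000
= 221.3591 MJ

221.3591 MJ


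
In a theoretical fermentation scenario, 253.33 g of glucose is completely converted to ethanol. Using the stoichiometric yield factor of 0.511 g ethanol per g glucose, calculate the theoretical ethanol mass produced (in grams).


Theoretical ethanol yield: m_EtOH = 0.511 * m_glucose
m_EtOH = 0.511 * 253.33 = 129.4516 g

129.4516 g


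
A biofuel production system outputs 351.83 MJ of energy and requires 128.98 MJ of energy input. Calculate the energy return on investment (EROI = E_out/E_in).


EROI = E_out / E_in
= 351.83 / 128.98
= 2.7278

2.7278


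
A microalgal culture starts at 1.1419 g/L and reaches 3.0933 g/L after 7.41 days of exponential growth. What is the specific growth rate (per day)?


mu = ln(X2/X1) / dt
= ln(3.0933/1.1419) / 7.41
= 0.1345 per day

0.1345 per day


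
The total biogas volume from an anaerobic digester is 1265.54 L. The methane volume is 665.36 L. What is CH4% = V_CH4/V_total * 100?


CH4% = V_CH4 / V_total * 100
= 665.36 / 1265.54 * 100
= 52.5752%

52.5752%


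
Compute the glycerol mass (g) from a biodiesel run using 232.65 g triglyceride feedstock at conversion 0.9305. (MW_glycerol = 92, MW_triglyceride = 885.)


glycerol = oil * conv * (92/885)
= 232.65 * 0.9305 * 92 / 885
= 22.5042 g

22.5042 g


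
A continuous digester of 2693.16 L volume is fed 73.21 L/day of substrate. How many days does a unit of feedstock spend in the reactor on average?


HRT = V / Q
= 2693.16 / 73.21
= 36.7868 days

36.7868 days


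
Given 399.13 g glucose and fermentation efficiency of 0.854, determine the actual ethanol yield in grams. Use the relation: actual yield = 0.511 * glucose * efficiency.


Actual ethanol: m = 0.511 * 399.13 * 0.854
m = 174.1779 g

174.1779 g


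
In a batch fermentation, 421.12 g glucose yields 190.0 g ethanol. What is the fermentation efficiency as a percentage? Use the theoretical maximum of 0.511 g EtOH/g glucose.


Fermentation efficiency = (actual / (0.511 * glucose)) * 100
= (190.0 / (0.511 * 421.12)) * 100
= 88.2931%

88.2931%


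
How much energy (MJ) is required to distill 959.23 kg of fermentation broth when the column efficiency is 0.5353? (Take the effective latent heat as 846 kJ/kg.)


E = m * 846 / (eta * 1000)
= 959.23 * 846 / (0.5353 * 1000)
= 1515.9884 MJ

1515.9884 MJ


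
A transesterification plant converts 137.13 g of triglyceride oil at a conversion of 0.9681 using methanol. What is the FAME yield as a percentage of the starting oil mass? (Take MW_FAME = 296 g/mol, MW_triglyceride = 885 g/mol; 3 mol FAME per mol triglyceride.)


m_FAME = oil * conv * (3 * 296 / 885) = oil * conv * (888/885)
= 137.13 * 0.9681 * 888 / 885
= 133.2056 g
Y = m_FAME / oil * 100 = conv * (888/885) * 100
= 0.9681 * 888 / 885 * 100
= 97.14%

97.14%


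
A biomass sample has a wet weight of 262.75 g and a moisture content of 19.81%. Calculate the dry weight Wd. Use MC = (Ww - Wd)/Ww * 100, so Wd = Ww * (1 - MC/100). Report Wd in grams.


Wd = Ww * (1 - MC/100)
= 262.75 * (1 - 19.81/100)
= 210.6992 g

210.6992 g


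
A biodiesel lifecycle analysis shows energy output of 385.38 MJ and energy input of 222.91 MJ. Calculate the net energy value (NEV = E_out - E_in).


NEV = E_out - E_in
= 385.38 - 222.91
= 162.4700 MJ

162.4700 MJ


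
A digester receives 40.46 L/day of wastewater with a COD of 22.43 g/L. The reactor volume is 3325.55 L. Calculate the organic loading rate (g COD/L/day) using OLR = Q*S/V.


OLR = Q * S / V
= 40.46 * 22.43 / 3325.55
= 0.2729 g/L/day

0.2729 g/L/day


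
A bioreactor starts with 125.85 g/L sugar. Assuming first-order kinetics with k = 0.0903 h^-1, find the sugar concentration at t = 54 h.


S = S0 * exp(-k * t)
S = 125.85 * exp(-0.0903 * 54)
S = 0.9597 g/L

0.9597 g/L


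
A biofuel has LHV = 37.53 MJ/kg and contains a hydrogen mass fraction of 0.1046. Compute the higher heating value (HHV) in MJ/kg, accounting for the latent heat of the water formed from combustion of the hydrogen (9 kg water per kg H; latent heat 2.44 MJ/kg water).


HHV = LHV + H_frac * 9 * 2.44
= 37.53 + 0.1046 * 9 * 2.44
= 39.8270 MJ/kg

39.8270 MJ/kg


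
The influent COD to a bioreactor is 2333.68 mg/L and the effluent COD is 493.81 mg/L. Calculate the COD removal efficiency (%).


eta = (COD_in - COD_out) / COD_in * 100
= (2333.68 - 493.81) / 2333.68 * 100
= 78.8399%

78.8399%


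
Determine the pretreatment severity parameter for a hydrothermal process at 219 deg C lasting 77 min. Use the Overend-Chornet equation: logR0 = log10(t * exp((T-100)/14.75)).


logR0 = log10(t * exp((T - 100) / 14.75))
= log10(77 * exp((219 - 100) / 14.75))
= 5.3903

5.3903


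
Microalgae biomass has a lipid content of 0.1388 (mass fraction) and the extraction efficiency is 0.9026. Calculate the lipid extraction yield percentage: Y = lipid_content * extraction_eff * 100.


Y = lipid_content * extraction_eff * 100
= 0.1388 * 0.9026 * 100
= 12.5281%

12.5281%


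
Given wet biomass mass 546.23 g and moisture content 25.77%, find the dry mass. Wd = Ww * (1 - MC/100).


Wd = Ww * (1 - MC/100)
= 546.23 * (1 - 25.77/100)
= 405.4665 g

405.4665 g


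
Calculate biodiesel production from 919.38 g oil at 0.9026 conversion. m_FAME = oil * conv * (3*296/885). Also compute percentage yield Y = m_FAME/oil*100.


m_FAME = oil * conv * (3 * 296 / 885) = oil * conv * (888/885)
= 919.38 * 0.9026 * 888 / 885
= 832.6454 g
Y = m_FAME / oil * 100 = conv * (888/885) * 100
= 0.9026 * 888 / 885 * 100
= 90.57%

832.6454 g FAME; Y = 90.57%


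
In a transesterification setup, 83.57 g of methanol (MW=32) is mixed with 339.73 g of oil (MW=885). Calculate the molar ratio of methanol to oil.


Molar ratio = n_MeOH / n_oil = (MeOH/32) / (oil/885) = (MeOH * 885) / (32 * oil)
= (83.57 * 885) / (32 * 339.73)
= 6.8031

6.8031


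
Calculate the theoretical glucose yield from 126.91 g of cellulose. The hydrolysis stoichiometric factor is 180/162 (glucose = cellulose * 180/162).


glucose = cellulose * 180/162
= 126.91 * 180/162
= 141.0111 g

141.0111 g


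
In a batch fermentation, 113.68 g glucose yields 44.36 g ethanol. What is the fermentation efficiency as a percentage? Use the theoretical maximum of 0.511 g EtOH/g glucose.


Fermentation efficiency = (actual / (0.511 * glucose)) * 100
= (44.36 / (0.511 * 113.68)) * 100
= 76.3636%

76.3636%


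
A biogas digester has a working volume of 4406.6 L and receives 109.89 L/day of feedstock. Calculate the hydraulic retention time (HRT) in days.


HRT = V / Q
= 4406.6 / 109.89
= 40.1001 days

40.1001 days


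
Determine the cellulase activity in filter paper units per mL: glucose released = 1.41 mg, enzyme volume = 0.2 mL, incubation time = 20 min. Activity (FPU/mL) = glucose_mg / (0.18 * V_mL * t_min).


Activity = glucose_mg / (0.18 mg/umol * V_mL * t_min)
= 1.41 / (0.18 * 0.2 * 20)
= 1.9583 FPU/mL

1.9583 FPU/mL


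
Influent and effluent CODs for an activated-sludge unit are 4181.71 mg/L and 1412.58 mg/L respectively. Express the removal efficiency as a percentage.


eta = (COD_in - COD_out) / COD_in * 100
= (4181.71 - 1412.58) / 4181.71 * 100
= 66.2200%

66.2200%


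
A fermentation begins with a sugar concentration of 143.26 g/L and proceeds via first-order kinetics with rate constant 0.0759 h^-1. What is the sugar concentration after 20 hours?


S = S0 * exp(-k * t)
S = 143.26 * exp(-0.0759 * 20)
S = 31.3954 g/L

31.3954 g/L


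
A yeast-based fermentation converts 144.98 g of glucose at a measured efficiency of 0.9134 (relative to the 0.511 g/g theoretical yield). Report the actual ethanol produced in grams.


Actual ethanol: m = 0.511 * 144.98 * 0.9134
m = 67.6690 g

67.6690 g


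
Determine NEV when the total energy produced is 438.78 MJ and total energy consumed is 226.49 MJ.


NEV = E_out - E_in
= 438.78 - 226.49
= 212.2900 MJ

212.2900 MJ


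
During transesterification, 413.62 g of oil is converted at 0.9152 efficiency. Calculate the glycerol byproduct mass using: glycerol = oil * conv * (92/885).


glycerol = oil * conv * (92/885)
= 413.62 * 0.9152 * 92 / 885
= 39.3516 g

39.3516 g


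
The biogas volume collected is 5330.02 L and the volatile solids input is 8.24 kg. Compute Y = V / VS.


Y = V / VS
= 5330.02 / 8.24
= 646.8471 L/kg VS

646.8471 L/kg VS


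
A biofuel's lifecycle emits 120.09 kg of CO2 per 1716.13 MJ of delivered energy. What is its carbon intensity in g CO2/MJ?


CI = CO2 * 1000 / E
= 120.09 * 1000 / 1716.13
= 69.9772 g CO2/MJ

69.9772 g CO2/MJ


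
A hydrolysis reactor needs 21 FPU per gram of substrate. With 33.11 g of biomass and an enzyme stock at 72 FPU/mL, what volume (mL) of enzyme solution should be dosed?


V = dosage * m_sub / activity
V = 21 * 33.11 / 72
V = 9.6571 mL

9.6571 mL


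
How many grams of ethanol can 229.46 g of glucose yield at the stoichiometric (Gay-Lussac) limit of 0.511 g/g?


Theoretical ethanol yield: m_EtOH = 0.511 * m_glucose
m_EtOH = 0.511 * 229.46 = 117.2541 g

117.2541 g


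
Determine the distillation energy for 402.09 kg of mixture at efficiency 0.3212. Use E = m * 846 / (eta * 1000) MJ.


E = m * 846 / (eta * 1000)
= 402.09 * 846 / (0.3212 * 1000)
= 1059.0540 MJ

1059.0540 MJ


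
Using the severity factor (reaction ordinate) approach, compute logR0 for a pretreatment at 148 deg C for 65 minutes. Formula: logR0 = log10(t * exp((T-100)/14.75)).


logR0 = log10(t * exp((T - 100) / 14.75))
= log10(65 * exp((148 - 100) / 14.75))
= 3.2262

3.2262


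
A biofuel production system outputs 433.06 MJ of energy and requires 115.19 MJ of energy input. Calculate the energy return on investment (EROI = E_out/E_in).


EROI = E_out / E_in
= 433.06 / 115.19
= 3.7595

3.7595


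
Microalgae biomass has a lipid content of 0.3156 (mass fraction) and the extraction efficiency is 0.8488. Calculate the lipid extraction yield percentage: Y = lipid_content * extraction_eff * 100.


Y = lipid_content * extraction_eff * 100
= 0.3156 * 0.8488 * 100
= 26.7881%

26.7881%


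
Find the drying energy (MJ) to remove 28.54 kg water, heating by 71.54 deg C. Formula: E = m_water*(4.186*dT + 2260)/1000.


E = m_water * (4.186 * dT + 2260) / 1000
= 28.54 * (4.186 * 71.54 + 2260) / 1000
= 73.0472 MJ

73.0472 MJ


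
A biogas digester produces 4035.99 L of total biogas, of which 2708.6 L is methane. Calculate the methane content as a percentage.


CH4% = V_CH4 / V_total * 100
= 2708.6 / 4035.99 * 100
= 67.1112%

67.1112%


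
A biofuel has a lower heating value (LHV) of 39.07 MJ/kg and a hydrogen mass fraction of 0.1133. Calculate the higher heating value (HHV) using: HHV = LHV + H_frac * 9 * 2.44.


HHV = LHV + H_frac * 9 * 2.44
= 39.07 + 0.1133 * 9 * 2.44
= 41.5581 MJ/kg

41.5581 MJ/kg


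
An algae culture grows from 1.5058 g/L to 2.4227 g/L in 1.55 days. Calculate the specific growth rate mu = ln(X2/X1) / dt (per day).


mu = ln(X2/X1) / dt
= ln(2.4227/1.5058) / 1.55
= 0.3068 per day

0.3068 per day


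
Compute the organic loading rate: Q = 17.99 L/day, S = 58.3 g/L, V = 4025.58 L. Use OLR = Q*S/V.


OLR = Q * S / V
= 17.99 * 58.3 / 4025.58
= 0.2605 g/L/day

0.2605 g/L/day


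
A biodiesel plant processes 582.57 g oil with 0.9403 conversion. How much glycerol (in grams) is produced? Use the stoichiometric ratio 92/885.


glycerol = oil * conv * (92/885)
= 582.57 * 0.9403 * 92 / 885
= 56.9455 g

56.9455 g


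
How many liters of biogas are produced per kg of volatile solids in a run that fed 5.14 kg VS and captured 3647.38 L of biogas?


Y = V / VS
= 3647.38 / 5.14
= 709.6070 L/kg VS

709.6070 L/kg VS


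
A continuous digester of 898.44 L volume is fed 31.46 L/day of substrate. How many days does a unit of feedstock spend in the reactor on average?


HRT = V / Q
= 898.44 / 31.46
= 28.5582 days

28.5582 days


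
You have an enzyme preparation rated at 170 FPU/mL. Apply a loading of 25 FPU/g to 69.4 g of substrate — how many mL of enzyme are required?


V = dosage * m_sub / activity
V = 25 * 69.4 / 170
V = 10.2059 mL

10.2059 mL


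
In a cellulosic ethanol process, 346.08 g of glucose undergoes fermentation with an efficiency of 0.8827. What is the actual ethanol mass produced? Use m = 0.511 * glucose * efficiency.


Actual ethanol: m = 0.511 * 346.08 * 0.8827
m = 156.1027 g

156.1027 g


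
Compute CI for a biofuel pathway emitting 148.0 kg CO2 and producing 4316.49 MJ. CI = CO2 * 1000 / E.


CI = CO2 * 1000 / E
= 148.0 * 1000 / 4316.49
= 34.2871 g CO2/MJ

34.2871 g CO2/MJ


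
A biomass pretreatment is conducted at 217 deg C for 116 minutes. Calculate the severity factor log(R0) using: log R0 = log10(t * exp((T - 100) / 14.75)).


logR0 = log10(t * exp((T - 100) / 14.75))
= log10(116 * exp((217 - 100) / 14.75))
= 5.5094

5.5094


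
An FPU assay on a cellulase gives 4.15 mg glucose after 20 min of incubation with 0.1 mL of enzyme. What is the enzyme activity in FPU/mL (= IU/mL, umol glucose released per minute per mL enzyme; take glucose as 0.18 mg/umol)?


Activity = glucose_mg / (0.18 mg/umol * V_mL * t_min)
= 4.15 / (0.18 * 0.1 * 20)
= 11.5278 FPU/mL

11.5278 FPU/mL


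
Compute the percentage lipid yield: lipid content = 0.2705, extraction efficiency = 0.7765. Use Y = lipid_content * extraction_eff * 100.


Y = lipid_content * extraction_eff * 100
= 0.2705 * 0.7765 * 100
= 21.0043%

21.0043%


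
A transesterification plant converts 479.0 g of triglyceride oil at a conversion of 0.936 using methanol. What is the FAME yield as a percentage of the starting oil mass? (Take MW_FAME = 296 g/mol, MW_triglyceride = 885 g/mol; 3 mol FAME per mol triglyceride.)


m_FAME = oil * conv * (3 * 296 / 885) = oil * conv * (888/885)
= 479.0 * 0.936 * 888 / 885
= 449.8638 g
Y = m_FAME / oil * 100 = conv * (888/885) * 100
= 0.936 * 888 / 885 * 100
= 93.92%

93.92%


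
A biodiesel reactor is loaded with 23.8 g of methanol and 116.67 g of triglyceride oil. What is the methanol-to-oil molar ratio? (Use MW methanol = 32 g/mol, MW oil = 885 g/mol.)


Molar ratio = n_MeOH / n_oil = (MeOH/32) / (oil/885) = (MeOH * 885) / (32 * oil)
= (23.8 * 885) / (32 * 116.67)
= 5.6417

5.6417


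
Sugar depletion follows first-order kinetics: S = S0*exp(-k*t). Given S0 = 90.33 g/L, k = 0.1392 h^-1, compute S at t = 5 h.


S = S0 * exp(-k * t)
S = 90.33 * exp(-0.1392 * 5)
S = 45.0363 g/L

45.0363 g/L


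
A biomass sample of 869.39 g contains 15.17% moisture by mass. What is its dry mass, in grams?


Wd = Ww * (1 - MC/100)
= 869.39 * (1 - 15.17/100)
= 737.5035 g

737.5035 g


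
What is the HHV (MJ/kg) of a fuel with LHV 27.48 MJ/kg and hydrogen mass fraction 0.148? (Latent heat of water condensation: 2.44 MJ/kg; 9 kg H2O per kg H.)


HHV = LHV + H_frac * 9 * 2.44
= 27.48 + 0.148 * 9 * 2.44
= 30.7301 MJ/kg

30.7301 MJ/kg


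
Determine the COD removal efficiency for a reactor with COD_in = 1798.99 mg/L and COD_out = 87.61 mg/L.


eta = (COD_in - COD_out) / COD_in * 100
= (1798.99 - 87.61) / 1798.99 * 100
= 95.1300%

95.1300%


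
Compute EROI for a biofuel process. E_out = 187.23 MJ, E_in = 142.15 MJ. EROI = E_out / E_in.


EROI = E_out / E_in
= 187.23 / 142.15
= 1.3171

1.3171


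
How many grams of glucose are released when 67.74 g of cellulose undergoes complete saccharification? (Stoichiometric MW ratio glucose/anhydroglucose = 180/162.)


glucose = cellulose * 180/162
= 67.74 * 180/162
= 75.2667 g

75.2667 g


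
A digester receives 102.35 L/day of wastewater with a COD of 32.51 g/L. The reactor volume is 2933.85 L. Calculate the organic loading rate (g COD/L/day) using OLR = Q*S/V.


OLR = Q * S / V
= 102.35 * 32.51 / 2933.85
= 1.1341 g/L/day

1.1341 g/L/day


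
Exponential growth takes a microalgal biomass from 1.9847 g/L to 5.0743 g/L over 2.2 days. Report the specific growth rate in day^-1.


mu = ln(X2/X1) / dt
= ln(5.0743/1.9847) / 2.2
= 0.4267 per day

0.4267 per day


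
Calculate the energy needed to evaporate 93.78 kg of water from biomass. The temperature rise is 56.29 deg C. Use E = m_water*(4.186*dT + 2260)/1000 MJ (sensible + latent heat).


E = m_water * (4.186 * dT + 2260) / 1000
= 93.78 * (4.186 * 56.29 + 2260) / 1000
= 234.0402 MJ

234.0402 MJ


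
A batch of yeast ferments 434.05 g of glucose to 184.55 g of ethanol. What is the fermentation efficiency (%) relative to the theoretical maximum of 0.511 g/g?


Fermentation efficiency = (actual / (0.511 * glucose)) * 100
= (184.55 / (0.511 * 434.05)) * 100
= 83.2058%

83.2058%


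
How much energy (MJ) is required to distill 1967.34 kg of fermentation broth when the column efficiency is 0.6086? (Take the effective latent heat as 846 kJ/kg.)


E = m * 846 / (eta * 1000)
= 1967.34 * 846 / (0.6086 * 1000)
= 2734.7513 MJ

2734.7513 MJ


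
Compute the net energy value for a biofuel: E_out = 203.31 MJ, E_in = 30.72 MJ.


NEV = E_out - E_in
= 203.31 - 30.72
= 172.5900 MJ

172.5900 MJ


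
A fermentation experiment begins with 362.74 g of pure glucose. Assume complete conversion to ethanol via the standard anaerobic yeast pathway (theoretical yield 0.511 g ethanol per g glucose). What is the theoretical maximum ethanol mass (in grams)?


Theoretical ethanol yield: m_EtOH = 0.511 * m_glucose
m_EtOH = 0.511 * 362.74 = 185.3601 g

185.3601 g


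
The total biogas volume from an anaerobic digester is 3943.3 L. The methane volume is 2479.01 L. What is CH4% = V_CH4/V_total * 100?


CH4% = V_CH4 / V_total * 100
= 2479.01 / 3943.3 * 100
= 62.8664%

62.8664%


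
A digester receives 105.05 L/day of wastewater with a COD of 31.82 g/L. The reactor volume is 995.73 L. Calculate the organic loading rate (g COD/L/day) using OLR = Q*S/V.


OLR = Q * S / V
= 105.05 * 31.82 / 995.73
= 3.3570 g/L/day

3.3570 g/L/day


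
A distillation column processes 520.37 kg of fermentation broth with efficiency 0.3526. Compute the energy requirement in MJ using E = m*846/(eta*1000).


E = m * 846 / (eta * 1000)
= 520.37 * 846 / (0.3526 * 1000)
= 1248.5338 MJ

1248.5338 MJ


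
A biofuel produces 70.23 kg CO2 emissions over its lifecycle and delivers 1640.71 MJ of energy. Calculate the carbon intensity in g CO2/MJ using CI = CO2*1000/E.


CI = CO2 * 1000 / E
= 70.23 * 1000 / 1640.71
= 42.8046 g CO2/MJ

42.8046 g CO2/MJ


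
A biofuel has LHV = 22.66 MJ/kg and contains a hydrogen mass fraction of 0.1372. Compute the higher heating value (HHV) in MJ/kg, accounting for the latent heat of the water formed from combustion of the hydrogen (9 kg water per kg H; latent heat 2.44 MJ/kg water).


HHV = LHV + H_frac * 9 * 2.44
= 22.66 + 0.1372 * 9 * 2.44
= 25.6729 MJ/kg

25.6729 MJ/kg


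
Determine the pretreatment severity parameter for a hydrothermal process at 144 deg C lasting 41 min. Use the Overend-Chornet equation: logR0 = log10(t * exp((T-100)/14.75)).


logR0 = log10(t * exp((T - 100) / 14.75))
= log10(41 * exp((144 - 100) / 14.75))
= 2.9083

2.9083


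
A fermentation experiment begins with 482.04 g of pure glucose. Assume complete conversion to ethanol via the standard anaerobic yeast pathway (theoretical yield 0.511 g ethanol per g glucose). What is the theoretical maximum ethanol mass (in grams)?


Theoretical ethanol yield: m_EtOH = 0.511 * m_glucose
m_EtOH = 0.511 * 482.04 = 246.3224 g

246.3224 g


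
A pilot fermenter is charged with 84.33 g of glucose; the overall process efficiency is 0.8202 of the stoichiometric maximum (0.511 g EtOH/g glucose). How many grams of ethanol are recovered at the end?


Actual ethanol: m = 0.511 * 84.33 * 0.8202
m = 35.3446 g

35.3446 g


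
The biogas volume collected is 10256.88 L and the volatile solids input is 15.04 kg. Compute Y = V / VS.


Y = V / VS
= 10256.88 / 15.04
= 681.9734 L/kg VS

681.9734 L/kg VS


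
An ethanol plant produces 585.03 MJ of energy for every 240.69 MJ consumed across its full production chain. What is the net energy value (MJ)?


NEV = E_out - E_in
= 585.03 - 240.69
= 344.3400 MJ

344.3400 MJ


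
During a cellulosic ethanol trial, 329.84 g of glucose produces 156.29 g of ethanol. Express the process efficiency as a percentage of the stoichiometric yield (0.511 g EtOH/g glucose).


Fermentation efficiency = (actual / (0.511 * glucose)) * 100
= (156.29 / (0.511 * 329.84)) * 100
= 92.7272%

92.7272%


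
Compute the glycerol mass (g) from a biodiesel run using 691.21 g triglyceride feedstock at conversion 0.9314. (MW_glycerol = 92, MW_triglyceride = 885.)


glycerol = oil * conv * (92/885)
= 691.21 * 0.9314 * 92 / 885
= 66.9254 g

66.9254 g


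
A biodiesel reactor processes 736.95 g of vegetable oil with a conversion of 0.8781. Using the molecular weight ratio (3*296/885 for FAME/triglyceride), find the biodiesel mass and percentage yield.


m_FAME = oil * conv * (3 * 296 / 885) = oil * conv * (888/885)
= 736.95 * 0.8781 * 888 / 885
= 649.3094 g
Y = m_FAME / oil * 100 = conv * (888/885) * 100
= 0.8781 * 888 / 885 * 100
= 88.11%

649.3094 g FAME; Y = 88.11%


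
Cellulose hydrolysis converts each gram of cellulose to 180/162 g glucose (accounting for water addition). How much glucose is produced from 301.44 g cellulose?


glucose = cellulose * 180/162
= 301.44 * 180/162
= 334.9333 g

334.9333 g


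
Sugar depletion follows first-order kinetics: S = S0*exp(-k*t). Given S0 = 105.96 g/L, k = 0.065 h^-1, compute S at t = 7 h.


S = S0 * exp(-k * t)
S = 105.96 * exp(-0.065 * 7)
S = 67.2261 g/L

67.2261 g/L


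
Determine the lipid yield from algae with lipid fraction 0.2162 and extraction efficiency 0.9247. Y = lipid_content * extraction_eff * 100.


Y = lipid_content * extraction_eff * 100
= 0.2162 * 0.9247 * 100
= 19.9920%

19.9920%


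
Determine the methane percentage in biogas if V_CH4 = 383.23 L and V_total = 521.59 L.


CH4% = V_CH4 / V_total * 100
= 383.23 / 521.59 * 100
= 73.4734%

73.4734%


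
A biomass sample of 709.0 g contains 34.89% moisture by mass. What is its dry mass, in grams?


Wd = Ww * (1 - MC/100)
= 709.0 * (1 - 34.89/100)
= 461.6299 g

461.6299 g


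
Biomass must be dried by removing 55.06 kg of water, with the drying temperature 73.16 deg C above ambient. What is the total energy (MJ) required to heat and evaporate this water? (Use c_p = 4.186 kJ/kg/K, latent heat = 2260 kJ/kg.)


E = m_water * (4.186 * dT + 2260) / 1000
= 55.06 * (4.186 * 73.16 + 2260) / 1000
= 141.2976 MJ

141.2976 MJ


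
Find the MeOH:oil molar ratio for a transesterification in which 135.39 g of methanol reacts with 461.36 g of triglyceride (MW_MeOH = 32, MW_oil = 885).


Molar ratio = n_MeOH / n_oil = (MeOH/32) / (oil/885) = (MeOH * 885) / (32 * oil)
= (135.39 * 885) / (32 * 461.36)
= 8.1160

8.1160


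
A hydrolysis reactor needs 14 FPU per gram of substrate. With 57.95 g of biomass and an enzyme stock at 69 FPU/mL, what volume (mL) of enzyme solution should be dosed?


V = dosage * m_sub / activity
V = 14 * 57.95 / 69
V = 11.7580 mL

11.7580 mL


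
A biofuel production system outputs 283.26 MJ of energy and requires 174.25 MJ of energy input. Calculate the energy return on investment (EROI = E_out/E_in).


EROI = E_out / E_in
= 283.26 / 174.25
= 1.6256

1.6256


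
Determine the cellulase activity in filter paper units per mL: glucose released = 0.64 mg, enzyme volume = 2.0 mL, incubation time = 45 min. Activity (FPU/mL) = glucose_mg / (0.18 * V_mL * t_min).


Activity = glucose_mg / (0.18 mg/umol * V_mL * t_min)
= 0.64 / (0.18 * 2.0 * 45)
= 0.0395 FPU/mL

0.0395 FPU/mL


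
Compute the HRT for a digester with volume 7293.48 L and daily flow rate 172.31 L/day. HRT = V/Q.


HRT = V / Q
= 7293.48 / 172.31
= 42.3277 days

42.3277 days


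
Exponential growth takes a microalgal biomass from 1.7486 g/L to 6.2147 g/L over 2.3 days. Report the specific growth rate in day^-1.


mu = ln(X2/X1) / dt
= ln(6.2147/1.7486) / 2.3
= 0.5513 per day

0.5513 per day


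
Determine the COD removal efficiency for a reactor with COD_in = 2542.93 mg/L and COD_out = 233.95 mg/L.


eta = (COD_in - COD_out) / COD_in * 100
= (2542.93 - 233.95) / 2542.93 * 100
= 90.8000%

90.8000%


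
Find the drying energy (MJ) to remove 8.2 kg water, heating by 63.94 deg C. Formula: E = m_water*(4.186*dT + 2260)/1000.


E = m_water * (4.186 * dT + 2260) / 1000
= 8.2 * (4.186 * 63.94 + 2260) / 1000
= 20.7268 MJ

20.7268 MJ


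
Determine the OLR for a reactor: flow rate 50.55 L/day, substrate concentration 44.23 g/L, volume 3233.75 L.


OLR = Q * S / V
= 50.55 * 44.23 / 3233.75
= 0.6914 g/L/day

0.6914 g/L/day


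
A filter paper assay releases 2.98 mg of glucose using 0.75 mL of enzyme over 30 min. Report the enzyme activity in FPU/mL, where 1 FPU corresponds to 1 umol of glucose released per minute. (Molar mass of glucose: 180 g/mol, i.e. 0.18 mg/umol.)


Activity = glucose_mg / (0.18 mg/umol * V_mL * t_min)
= 2.98 / (0.18 * 0.75 * 30)
= 0.7358 FPU/mL

0.7358 FPU/mL


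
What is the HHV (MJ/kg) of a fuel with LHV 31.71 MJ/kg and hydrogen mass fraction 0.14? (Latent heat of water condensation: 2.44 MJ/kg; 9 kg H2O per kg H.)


HHV = LHV + H_frac * 9 * 2.44
= 31.71 + 0.14 * 9 * 2.44
= 34.7844 MJ/kg

34.7844 MJ/kg


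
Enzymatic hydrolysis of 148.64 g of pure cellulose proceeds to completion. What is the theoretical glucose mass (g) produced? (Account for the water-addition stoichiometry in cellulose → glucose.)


glucose = cellulose * 180/162
= 148.64 * 180/162
= 165.1556 g

165.1556 g


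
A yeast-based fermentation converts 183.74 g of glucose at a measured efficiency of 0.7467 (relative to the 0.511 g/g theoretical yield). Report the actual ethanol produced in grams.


Actual ethanol: m = 0.511 * 183.74 * 0.7467
m = 70.1085 g

70.1085 g


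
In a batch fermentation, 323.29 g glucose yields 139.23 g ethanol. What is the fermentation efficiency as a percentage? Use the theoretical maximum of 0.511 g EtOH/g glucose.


Fermentation efficiency = (actual / (0.511 * glucose)) * 100
= (139.23 / (0.511 * 323.29)) * 100
= 84.2791%

84.2791%


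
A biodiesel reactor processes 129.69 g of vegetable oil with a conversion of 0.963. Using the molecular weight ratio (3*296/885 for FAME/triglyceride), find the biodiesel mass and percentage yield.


m_FAME = oil * conv * (3 * 296 / 885) = oil * conv * (888/885)
= 129.69 * 0.963 * 888 / 885
= 125.3148 g
Y = m_FAME / oil * 100 = conv * (888/885) * 100
= 0.963 * 888 / 885 * 100
= 96.63%

125.3148 g FAME; Y = 96.63%


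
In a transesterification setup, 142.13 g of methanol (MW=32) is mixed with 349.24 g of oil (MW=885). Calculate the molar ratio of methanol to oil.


Molar ratio = n_MeOH / n_oil = (MeOH/32) / (oil/885) = (MeOH * 885) / (32 * oil)
= (142.13 * 885) / (32 * 349.24)
= 11.2552

11.2552


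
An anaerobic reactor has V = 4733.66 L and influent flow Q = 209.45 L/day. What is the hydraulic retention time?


HRT = V / Q
= 4733.66 / 209.45
= 22.6004 days

22.6004 days


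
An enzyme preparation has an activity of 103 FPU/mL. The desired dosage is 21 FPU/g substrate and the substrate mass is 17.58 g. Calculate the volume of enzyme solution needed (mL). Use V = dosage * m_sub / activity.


V = dosage * m_sub / activity
V = 21 * 17.58 / 103
V = 3.5843 mL

3.5843 mL


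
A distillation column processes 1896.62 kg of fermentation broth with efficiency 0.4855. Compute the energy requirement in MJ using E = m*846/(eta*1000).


E = m * 846 / (eta * 1000)
= 1896.62 * 846 / (0.4855 * 1000)
= 3304.9238 MJ

3304.9238 MJ


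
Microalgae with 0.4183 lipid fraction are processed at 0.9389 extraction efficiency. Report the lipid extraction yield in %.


Y = lipid_content * extraction_eff * 100
= 0.4183 * 0.9389 * 100
= 39.2742%

39.2742%


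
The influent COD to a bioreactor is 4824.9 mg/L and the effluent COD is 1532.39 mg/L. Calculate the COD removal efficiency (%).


eta = (COD_in - COD_out) / COD_in * 100
= (4824.9 - 1532.39) / 4824.9 * 100
= 68.2400%

68.2400%


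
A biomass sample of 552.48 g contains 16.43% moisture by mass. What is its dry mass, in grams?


Wd = Ww * (1 - MC/100)
= 552.48 * (1 - 16.43/100)
= 461.7075 g

461.7075 g


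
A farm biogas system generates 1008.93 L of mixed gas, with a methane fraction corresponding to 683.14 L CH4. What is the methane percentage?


CH4% = V_CH4 / V_total * 100
= 683.14 / 1008.93 * 100
= 67.7094%

67.7094%


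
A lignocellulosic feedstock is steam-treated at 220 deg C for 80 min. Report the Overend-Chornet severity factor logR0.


logR0 = log10(t * exp((T - 100) / 14.75))
= log10(80 * exp((220 - 100) / 14.75))
= 5.4363

5.4363


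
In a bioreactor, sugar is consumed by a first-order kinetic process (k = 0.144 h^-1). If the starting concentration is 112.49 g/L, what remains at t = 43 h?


S = S0 * exp(-k * t)
S = 112.49 * exp(-0.144 * 43)
S = 0.2301 g/L

0.2301 g/L


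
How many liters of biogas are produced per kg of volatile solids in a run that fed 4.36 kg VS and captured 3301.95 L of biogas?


Y = V / VS
= 3301.95 / 4.36
= 757.3280 L/kg VS

757.3280 L/kg VS


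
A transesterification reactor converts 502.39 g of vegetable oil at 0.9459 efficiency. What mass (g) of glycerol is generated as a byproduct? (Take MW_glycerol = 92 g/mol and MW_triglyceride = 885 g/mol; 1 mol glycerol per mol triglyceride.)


glycerol = oil * conv * (92/885)
= 502.39 * 0.9459 * 92 / 885
= 49.4004 g

49.4004 g


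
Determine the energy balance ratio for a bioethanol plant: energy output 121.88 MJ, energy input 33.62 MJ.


EROI = E_out / E_in
= 121.88 / 33.62
= 3.6252

3.6252


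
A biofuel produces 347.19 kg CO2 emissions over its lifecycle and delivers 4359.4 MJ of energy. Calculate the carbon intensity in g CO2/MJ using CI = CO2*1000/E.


CI = CO2 * 1000 / E
= 347.19 * 1000 / 4359.4
= 79.6417 g CO2/MJ

79.6417 g CO2/MJ


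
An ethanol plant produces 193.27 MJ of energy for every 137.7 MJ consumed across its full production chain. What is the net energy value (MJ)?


NEV = E_out - E_in
= 193.27 - 137.7
= 55.5700 MJ

55.5700 MJ


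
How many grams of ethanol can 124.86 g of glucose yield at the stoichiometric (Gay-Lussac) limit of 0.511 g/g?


Theoretical ethanol yield: m_EtOH = 0.511 * m_glucose
m_EtOH = 0.511 * 124.86 = 63.8035 g

63.8035 g


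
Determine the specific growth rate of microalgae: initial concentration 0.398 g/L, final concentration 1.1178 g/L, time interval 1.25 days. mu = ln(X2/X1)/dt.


mu = ln(X2/X1) / dt
= ln(1.1178/0.398) / 1.25
= 0.8261 per day

0.8261 per day


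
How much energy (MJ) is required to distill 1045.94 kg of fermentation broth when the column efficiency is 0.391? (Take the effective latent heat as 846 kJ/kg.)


E = m * 846 / (eta * 1000)
= 1045.94 * 846 / (0.391 * 1000)
= 2263.0825 MJ

2263.0825 MJ


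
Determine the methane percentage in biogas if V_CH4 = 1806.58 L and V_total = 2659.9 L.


CH4% = V_CH4 / V_total * 100
= 1806.58 / 2659.9 * 100
= 67.9191%

67.9191%


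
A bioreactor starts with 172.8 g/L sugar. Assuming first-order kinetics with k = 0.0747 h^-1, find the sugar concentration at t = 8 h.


S = S0 * exp(-k * t)
S = 172.8 * exp(-0.0747 * 8)
S = 95.0625 g/L

95.0625 g/L


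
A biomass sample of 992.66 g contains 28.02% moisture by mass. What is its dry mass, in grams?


Wd = Ww * (1 - MC/100)
= 992.66 * (1 - 28.02/100)
= 714.5167 g

714.5167 g


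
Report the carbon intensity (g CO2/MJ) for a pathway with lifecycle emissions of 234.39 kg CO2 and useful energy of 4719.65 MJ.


CI = CO2 * 1000 / E
= 234.39 * 1000 / 4719.65
= 49.6626 g CO2/MJ

49.6626 g CO2/MJ


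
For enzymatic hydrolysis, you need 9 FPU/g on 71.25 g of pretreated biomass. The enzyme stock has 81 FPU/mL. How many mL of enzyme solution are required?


V = dosage * m_sub / activity
V = 9 * 71.25 / 81
V = 7.9167 mL

7.9167 mL


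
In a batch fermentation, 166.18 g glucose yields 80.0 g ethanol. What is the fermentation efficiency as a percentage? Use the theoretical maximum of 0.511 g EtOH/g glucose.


Fermentation efficiency = (actual / (0.511 * glucose)) * 100
= (80.0 / (0.511 * 166.18)) * 100
= 94.2086%

94.2086%


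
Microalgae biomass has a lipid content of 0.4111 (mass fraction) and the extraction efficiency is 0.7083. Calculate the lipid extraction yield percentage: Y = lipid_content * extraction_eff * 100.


Y = lipid_content * extraction_eff * 100
= 0.4111 * 0.7083 * 100
= 29.1182%

29.1182%


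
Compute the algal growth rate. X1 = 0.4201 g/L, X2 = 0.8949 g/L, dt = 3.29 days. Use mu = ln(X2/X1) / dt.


mu = ln(X2/X1) / dt
= ln(0.8949/0.4201) / 3.29
= 0.2299 per day

0.2299 per day
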